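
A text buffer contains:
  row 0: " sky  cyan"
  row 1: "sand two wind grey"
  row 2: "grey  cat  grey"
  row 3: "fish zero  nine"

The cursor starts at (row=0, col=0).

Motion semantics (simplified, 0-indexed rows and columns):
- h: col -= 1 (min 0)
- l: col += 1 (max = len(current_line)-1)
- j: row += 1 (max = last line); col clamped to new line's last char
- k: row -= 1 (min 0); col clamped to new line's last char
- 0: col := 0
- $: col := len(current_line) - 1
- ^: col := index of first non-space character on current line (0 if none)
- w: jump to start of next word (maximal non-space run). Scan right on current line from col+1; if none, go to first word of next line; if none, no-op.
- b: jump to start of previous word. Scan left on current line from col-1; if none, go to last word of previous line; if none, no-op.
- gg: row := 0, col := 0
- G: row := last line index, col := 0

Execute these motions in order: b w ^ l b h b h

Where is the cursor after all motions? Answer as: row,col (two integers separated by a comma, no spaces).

After 1 (b): row=0 col=0 char='_'
After 2 (w): row=0 col=1 char='s'
After 3 (^): row=0 col=1 char='s'
After 4 (l): row=0 col=2 char='k'
After 5 (b): row=0 col=1 char='s'
After 6 (h): row=0 col=0 char='_'
After 7 (b): row=0 col=0 char='_'
After 8 (h): row=0 col=0 char='_'

Answer: 0,0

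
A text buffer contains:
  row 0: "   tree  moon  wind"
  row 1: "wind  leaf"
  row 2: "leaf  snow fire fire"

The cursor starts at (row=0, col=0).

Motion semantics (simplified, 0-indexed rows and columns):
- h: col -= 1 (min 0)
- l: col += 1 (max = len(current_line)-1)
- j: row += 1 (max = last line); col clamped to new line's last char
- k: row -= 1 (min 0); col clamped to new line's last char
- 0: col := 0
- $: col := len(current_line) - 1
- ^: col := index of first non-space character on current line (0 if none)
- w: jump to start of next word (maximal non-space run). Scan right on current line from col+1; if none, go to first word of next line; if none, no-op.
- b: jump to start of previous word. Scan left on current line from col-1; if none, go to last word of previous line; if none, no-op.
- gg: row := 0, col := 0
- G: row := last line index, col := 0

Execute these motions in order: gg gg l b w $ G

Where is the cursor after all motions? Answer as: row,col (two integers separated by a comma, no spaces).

After 1 (gg): row=0 col=0 char='_'
After 2 (gg): row=0 col=0 char='_'
After 3 (l): row=0 col=1 char='_'
After 4 (b): row=0 col=1 char='_'
After 5 (w): row=0 col=3 char='t'
After 6 ($): row=0 col=18 char='d'
After 7 (G): row=2 col=0 char='l'

Answer: 2,0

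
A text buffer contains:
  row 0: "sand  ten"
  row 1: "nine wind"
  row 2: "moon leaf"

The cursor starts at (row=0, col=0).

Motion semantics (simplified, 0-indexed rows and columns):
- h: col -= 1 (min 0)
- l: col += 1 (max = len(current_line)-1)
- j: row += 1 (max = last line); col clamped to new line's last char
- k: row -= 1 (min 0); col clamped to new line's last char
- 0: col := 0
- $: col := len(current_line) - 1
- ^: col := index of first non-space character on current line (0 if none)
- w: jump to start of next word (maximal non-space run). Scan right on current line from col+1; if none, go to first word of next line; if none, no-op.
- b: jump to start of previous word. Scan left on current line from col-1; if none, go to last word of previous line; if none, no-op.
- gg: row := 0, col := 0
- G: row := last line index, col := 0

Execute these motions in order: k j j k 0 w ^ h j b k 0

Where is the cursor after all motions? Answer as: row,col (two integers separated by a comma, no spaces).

Answer: 0,0

Derivation:
After 1 (k): row=0 col=0 char='s'
After 2 (j): row=1 col=0 char='n'
After 3 (j): row=2 col=0 char='m'
After 4 (k): row=1 col=0 char='n'
After 5 (0): row=1 col=0 char='n'
After 6 (w): row=1 col=5 char='w'
After 7 (^): row=1 col=0 char='n'
After 8 (h): row=1 col=0 char='n'
After 9 (j): row=2 col=0 char='m'
After 10 (b): row=1 col=5 char='w'
After 11 (k): row=0 col=5 char='_'
After 12 (0): row=0 col=0 char='s'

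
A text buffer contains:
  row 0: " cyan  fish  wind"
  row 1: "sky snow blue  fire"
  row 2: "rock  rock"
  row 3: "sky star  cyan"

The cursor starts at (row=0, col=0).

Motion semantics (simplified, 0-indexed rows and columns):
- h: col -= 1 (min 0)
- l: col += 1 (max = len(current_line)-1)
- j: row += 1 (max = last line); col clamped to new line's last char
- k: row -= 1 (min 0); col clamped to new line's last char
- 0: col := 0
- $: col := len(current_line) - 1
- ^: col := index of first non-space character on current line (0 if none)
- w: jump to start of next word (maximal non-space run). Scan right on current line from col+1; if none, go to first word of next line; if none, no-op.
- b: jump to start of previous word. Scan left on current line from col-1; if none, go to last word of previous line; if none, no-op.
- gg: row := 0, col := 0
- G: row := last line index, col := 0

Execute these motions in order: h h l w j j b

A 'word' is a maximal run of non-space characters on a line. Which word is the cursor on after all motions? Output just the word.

Answer: rock

Derivation:
After 1 (h): row=0 col=0 char='_'
After 2 (h): row=0 col=0 char='_'
After 3 (l): row=0 col=1 char='c'
After 4 (w): row=0 col=7 char='f'
After 5 (j): row=1 col=7 char='w'
After 6 (j): row=2 col=7 char='o'
After 7 (b): row=2 col=6 char='r'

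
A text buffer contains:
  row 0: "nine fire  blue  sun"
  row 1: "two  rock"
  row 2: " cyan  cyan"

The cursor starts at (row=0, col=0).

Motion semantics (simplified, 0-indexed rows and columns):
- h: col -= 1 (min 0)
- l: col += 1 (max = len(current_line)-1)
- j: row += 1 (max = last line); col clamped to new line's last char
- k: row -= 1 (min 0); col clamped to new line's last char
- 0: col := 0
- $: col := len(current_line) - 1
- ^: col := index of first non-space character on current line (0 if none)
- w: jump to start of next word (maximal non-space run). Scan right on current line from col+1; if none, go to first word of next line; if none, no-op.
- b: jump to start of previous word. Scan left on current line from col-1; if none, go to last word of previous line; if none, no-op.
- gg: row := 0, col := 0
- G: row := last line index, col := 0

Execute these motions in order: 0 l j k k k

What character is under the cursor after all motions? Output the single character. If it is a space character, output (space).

Answer: i

Derivation:
After 1 (0): row=0 col=0 char='n'
After 2 (l): row=0 col=1 char='i'
After 3 (j): row=1 col=1 char='w'
After 4 (k): row=0 col=1 char='i'
After 5 (k): row=0 col=1 char='i'
After 6 (k): row=0 col=1 char='i'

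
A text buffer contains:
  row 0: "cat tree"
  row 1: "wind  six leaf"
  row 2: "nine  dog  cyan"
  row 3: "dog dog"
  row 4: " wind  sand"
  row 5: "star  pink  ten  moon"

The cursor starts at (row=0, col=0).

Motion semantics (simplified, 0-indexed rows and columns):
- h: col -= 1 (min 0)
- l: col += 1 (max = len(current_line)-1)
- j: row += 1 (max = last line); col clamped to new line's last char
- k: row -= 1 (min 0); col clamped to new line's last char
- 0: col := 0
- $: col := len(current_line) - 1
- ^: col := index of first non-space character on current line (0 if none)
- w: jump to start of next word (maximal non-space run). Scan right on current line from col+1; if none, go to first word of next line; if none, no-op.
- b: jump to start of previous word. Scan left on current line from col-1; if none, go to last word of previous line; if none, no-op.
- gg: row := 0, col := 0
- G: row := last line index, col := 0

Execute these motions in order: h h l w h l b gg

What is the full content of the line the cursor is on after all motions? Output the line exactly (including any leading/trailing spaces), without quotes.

After 1 (h): row=0 col=0 char='c'
After 2 (h): row=0 col=0 char='c'
After 3 (l): row=0 col=1 char='a'
After 4 (w): row=0 col=4 char='t'
After 5 (h): row=0 col=3 char='_'
After 6 (l): row=0 col=4 char='t'
After 7 (b): row=0 col=0 char='c'
After 8 (gg): row=0 col=0 char='c'

Answer: cat tree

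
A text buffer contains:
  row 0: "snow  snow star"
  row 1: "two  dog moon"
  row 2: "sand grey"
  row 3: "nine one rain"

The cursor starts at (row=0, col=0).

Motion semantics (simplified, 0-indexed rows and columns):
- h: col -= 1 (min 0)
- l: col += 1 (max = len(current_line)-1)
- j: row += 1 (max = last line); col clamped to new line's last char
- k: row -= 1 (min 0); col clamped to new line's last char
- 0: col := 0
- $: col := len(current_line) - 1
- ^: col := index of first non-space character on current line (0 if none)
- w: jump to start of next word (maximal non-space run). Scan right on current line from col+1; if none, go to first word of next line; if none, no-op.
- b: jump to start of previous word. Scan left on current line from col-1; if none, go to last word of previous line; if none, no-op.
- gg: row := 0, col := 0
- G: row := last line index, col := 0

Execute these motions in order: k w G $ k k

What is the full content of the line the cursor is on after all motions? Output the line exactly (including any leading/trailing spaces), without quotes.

After 1 (k): row=0 col=0 char='s'
After 2 (w): row=0 col=6 char='s'
After 3 (G): row=3 col=0 char='n'
After 4 ($): row=3 col=12 char='n'
After 5 (k): row=2 col=8 char='y'
After 6 (k): row=1 col=8 char='_'

Answer: two  dog moon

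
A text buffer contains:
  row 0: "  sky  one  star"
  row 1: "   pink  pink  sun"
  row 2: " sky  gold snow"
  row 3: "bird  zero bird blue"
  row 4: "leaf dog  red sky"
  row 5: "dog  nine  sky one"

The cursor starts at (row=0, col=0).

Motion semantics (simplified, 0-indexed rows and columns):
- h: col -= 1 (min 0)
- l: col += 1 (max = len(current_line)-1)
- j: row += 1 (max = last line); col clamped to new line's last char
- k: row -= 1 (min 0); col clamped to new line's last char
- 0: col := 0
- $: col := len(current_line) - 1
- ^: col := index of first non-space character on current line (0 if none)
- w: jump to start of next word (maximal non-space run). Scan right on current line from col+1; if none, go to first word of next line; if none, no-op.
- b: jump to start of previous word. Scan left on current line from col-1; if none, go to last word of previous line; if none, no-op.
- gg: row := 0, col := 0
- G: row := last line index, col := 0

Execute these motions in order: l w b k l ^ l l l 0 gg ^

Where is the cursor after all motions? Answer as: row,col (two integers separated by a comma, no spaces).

After 1 (l): row=0 col=1 char='_'
After 2 (w): row=0 col=2 char='s'
After 3 (b): row=0 col=2 char='s'
After 4 (k): row=0 col=2 char='s'
After 5 (l): row=0 col=3 char='k'
After 6 (^): row=0 col=2 char='s'
After 7 (l): row=0 col=3 char='k'
After 8 (l): row=0 col=4 char='y'
After 9 (l): row=0 col=5 char='_'
After 10 (0): row=0 col=0 char='_'
After 11 (gg): row=0 col=0 char='_'
After 12 (^): row=0 col=2 char='s'

Answer: 0,2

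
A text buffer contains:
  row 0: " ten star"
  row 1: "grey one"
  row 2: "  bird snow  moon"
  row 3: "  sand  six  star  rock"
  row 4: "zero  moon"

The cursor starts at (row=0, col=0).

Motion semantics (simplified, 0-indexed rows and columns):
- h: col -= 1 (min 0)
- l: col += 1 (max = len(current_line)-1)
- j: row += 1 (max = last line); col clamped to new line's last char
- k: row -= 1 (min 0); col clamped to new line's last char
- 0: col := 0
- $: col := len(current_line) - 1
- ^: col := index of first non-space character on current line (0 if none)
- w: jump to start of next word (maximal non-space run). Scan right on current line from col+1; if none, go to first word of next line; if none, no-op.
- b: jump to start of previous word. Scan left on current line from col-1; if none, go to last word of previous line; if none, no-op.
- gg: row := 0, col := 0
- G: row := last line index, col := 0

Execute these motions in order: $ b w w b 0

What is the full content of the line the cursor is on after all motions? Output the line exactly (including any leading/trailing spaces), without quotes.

After 1 ($): row=0 col=8 char='r'
After 2 (b): row=0 col=5 char='s'
After 3 (w): row=1 col=0 char='g'
After 4 (w): row=1 col=5 char='o'
After 5 (b): row=1 col=0 char='g'
After 6 (0): row=1 col=0 char='g'

Answer: grey one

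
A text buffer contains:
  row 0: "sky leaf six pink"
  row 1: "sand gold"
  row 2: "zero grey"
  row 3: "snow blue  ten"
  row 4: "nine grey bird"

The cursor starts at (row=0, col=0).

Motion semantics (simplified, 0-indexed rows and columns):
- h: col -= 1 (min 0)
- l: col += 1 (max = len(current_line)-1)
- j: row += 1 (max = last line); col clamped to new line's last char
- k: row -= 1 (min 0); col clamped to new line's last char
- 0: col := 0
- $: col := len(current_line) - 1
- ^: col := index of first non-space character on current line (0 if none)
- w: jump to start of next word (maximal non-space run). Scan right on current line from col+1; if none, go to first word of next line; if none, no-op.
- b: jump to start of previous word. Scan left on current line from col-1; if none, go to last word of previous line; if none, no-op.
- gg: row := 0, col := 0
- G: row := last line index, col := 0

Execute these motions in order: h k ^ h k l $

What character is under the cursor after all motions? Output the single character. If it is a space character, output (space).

Answer: k

Derivation:
After 1 (h): row=0 col=0 char='s'
After 2 (k): row=0 col=0 char='s'
After 3 (^): row=0 col=0 char='s'
After 4 (h): row=0 col=0 char='s'
After 5 (k): row=0 col=0 char='s'
After 6 (l): row=0 col=1 char='k'
After 7 ($): row=0 col=16 char='k'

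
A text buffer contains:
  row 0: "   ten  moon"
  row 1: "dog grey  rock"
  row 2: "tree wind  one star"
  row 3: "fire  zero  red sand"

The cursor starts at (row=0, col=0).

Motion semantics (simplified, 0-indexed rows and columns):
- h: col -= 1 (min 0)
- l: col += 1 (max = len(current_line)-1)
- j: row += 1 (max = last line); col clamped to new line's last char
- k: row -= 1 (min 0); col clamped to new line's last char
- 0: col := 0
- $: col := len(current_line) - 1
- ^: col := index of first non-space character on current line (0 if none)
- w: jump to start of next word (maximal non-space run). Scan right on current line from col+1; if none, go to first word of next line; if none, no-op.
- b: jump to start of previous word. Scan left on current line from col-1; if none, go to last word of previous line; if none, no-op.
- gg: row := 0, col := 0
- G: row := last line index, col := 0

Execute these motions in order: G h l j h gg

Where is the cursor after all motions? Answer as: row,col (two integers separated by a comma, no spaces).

After 1 (G): row=3 col=0 char='f'
After 2 (h): row=3 col=0 char='f'
After 3 (l): row=3 col=1 char='i'
After 4 (j): row=3 col=1 char='i'
After 5 (h): row=3 col=0 char='f'
After 6 (gg): row=0 col=0 char='_'

Answer: 0,0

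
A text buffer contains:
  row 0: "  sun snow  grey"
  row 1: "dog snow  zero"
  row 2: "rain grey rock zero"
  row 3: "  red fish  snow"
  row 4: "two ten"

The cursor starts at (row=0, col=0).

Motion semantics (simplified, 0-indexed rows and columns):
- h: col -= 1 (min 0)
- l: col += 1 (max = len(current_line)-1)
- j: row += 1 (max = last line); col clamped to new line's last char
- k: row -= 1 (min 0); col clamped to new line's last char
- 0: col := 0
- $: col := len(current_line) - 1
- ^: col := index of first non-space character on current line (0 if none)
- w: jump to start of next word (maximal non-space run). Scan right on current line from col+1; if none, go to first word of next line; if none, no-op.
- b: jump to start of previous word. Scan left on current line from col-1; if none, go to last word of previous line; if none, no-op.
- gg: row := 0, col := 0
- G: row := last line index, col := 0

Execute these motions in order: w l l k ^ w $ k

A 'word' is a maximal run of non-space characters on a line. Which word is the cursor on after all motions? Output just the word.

Answer: grey

Derivation:
After 1 (w): row=0 col=2 char='s'
After 2 (l): row=0 col=3 char='u'
After 3 (l): row=0 col=4 char='n'
After 4 (k): row=0 col=4 char='n'
After 5 (^): row=0 col=2 char='s'
After 6 (w): row=0 col=6 char='s'
After 7 ($): row=0 col=15 char='y'
After 8 (k): row=0 col=15 char='y'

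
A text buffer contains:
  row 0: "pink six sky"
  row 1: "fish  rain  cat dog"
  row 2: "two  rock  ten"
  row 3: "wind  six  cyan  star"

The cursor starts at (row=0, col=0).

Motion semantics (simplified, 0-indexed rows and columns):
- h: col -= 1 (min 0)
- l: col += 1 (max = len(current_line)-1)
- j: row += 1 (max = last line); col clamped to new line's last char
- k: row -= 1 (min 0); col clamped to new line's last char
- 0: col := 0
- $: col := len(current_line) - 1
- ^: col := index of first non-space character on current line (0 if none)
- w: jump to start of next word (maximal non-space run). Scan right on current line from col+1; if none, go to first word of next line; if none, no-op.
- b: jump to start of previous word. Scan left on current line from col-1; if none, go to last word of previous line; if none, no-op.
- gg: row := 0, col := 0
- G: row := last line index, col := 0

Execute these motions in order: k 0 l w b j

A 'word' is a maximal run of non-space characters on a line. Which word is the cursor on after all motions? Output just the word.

Answer: fish

Derivation:
After 1 (k): row=0 col=0 char='p'
After 2 (0): row=0 col=0 char='p'
After 3 (l): row=0 col=1 char='i'
After 4 (w): row=0 col=5 char='s'
After 5 (b): row=0 col=0 char='p'
After 6 (j): row=1 col=0 char='f'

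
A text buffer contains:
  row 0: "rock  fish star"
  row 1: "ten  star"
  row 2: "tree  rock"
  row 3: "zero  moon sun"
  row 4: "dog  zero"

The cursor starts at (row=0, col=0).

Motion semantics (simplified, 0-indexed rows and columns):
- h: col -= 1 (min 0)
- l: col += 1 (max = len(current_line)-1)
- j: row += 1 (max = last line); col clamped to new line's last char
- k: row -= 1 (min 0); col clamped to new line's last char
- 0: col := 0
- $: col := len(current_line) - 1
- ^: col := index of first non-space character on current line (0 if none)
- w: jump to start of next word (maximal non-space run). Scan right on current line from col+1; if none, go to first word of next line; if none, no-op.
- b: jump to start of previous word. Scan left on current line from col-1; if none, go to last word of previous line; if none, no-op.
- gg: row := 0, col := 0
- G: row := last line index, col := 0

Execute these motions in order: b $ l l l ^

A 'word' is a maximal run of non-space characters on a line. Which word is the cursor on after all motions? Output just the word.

After 1 (b): row=0 col=0 char='r'
After 2 ($): row=0 col=14 char='r'
After 3 (l): row=0 col=14 char='r'
After 4 (l): row=0 col=14 char='r'
After 5 (l): row=0 col=14 char='r'
After 6 (^): row=0 col=0 char='r'

Answer: rock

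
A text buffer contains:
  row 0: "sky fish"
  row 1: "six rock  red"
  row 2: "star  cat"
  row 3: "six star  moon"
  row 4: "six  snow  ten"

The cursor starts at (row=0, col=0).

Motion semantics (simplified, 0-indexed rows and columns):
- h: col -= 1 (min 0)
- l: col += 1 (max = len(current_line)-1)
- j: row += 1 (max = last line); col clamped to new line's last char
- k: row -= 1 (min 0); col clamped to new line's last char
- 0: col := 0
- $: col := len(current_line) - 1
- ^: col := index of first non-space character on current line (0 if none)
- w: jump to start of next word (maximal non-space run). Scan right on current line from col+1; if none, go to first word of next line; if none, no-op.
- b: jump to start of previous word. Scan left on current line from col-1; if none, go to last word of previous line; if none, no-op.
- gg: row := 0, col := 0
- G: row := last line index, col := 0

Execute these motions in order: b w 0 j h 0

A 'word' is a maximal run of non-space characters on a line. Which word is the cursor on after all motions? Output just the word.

After 1 (b): row=0 col=0 char='s'
After 2 (w): row=0 col=4 char='f'
After 3 (0): row=0 col=0 char='s'
After 4 (j): row=1 col=0 char='s'
After 5 (h): row=1 col=0 char='s'
After 6 (0): row=1 col=0 char='s'

Answer: six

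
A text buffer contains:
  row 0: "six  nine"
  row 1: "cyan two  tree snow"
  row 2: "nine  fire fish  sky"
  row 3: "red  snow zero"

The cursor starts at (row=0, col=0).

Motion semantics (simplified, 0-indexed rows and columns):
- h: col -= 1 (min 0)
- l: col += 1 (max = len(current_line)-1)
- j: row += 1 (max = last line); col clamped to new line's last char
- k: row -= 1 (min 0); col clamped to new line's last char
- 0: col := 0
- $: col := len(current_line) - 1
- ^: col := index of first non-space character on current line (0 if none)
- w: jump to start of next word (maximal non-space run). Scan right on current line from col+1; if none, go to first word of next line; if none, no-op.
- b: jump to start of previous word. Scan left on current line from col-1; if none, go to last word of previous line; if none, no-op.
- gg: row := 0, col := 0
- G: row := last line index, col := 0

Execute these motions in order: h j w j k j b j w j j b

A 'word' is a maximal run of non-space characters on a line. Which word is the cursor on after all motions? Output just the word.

Answer: red

Derivation:
After 1 (h): row=0 col=0 char='s'
After 2 (j): row=1 col=0 char='c'
After 3 (w): row=1 col=5 char='t'
After 4 (j): row=2 col=5 char='_'
After 5 (k): row=1 col=5 char='t'
After 6 (j): row=2 col=5 char='_'
After 7 (b): row=2 col=0 char='n'
After 8 (j): row=3 col=0 char='r'
After 9 (w): row=3 col=5 char='s'
After 10 (j): row=3 col=5 char='s'
After 11 (j): row=3 col=5 char='s'
After 12 (b): row=3 col=0 char='r'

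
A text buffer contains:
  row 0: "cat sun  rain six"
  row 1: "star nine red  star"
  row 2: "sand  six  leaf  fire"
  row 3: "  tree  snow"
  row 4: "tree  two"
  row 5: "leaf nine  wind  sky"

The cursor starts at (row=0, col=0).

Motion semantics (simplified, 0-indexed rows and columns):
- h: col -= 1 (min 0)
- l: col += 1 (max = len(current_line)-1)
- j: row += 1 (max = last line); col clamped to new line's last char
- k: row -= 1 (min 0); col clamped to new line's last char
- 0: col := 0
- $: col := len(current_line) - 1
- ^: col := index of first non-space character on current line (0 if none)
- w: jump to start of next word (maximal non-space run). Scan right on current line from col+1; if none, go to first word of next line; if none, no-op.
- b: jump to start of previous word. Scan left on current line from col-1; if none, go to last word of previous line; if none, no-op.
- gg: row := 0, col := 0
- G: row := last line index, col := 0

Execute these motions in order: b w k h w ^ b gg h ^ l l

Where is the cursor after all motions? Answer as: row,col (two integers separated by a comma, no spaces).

Answer: 0,2

Derivation:
After 1 (b): row=0 col=0 char='c'
After 2 (w): row=0 col=4 char='s'
After 3 (k): row=0 col=4 char='s'
After 4 (h): row=0 col=3 char='_'
After 5 (w): row=0 col=4 char='s'
After 6 (^): row=0 col=0 char='c'
After 7 (b): row=0 col=0 char='c'
After 8 (gg): row=0 col=0 char='c'
After 9 (h): row=0 col=0 char='c'
After 10 (^): row=0 col=0 char='c'
After 11 (l): row=0 col=1 char='a'
After 12 (l): row=0 col=2 char='t'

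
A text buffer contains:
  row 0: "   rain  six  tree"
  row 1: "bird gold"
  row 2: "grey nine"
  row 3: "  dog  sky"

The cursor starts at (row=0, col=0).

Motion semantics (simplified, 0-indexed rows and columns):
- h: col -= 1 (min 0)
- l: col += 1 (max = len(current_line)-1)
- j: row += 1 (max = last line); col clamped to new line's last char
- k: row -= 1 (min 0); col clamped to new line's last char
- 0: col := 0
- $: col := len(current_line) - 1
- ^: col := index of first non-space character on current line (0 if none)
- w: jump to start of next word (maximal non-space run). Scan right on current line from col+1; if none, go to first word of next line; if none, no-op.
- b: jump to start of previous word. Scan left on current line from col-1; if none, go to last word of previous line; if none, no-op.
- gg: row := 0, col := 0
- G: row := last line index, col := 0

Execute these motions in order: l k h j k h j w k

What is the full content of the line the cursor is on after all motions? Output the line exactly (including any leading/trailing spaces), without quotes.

After 1 (l): row=0 col=1 char='_'
After 2 (k): row=0 col=1 char='_'
After 3 (h): row=0 col=0 char='_'
After 4 (j): row=1 col=0 char='b'
After 5 (k): row=0 col=0 char='_'
After 6 (h): row=0 col=0 char='_'
After 7 (j): row=1 col=0 char='b'
After 8 (w): row=1 col=5 char='g'
After 9 (k): row=0 col=5 char='i'

Answer:    rain  six  tree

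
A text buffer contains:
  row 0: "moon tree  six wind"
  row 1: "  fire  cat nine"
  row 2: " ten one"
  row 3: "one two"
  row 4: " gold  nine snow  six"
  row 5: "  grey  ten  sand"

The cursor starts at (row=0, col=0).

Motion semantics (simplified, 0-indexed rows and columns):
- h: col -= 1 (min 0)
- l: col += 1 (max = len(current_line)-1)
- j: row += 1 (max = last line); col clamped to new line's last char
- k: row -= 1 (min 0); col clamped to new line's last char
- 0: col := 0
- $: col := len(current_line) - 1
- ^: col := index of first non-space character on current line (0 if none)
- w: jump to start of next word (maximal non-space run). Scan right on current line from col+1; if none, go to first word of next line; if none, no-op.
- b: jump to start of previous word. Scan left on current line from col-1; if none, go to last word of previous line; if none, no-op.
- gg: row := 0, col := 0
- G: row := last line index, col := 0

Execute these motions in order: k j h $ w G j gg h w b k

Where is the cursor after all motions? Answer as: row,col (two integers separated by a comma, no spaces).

Answer: 0,0

Derivation:
After 1 (k): row=0 col=0 char='m'
After 2 (j): row=1 col=0 char='_'
After 3 (h): row=1 col=0 char='_'
After 4 ($): row=1 col=15 char='e'
After 5 (w): row=2 col=1 char='t'
After 6 (G): row=5 col=0 char='_'
After 7 (j): row=5 col=0 char='_'
After 8 (gg): row=0 col=0 char='m'
After 9 (h): row=0 col=0 char='m'
After 10 (w): row=0 col=5 char='t'
After 11 (b): row=0 col=0 char='m'
After 12 (k): row=0 col=0 char='m'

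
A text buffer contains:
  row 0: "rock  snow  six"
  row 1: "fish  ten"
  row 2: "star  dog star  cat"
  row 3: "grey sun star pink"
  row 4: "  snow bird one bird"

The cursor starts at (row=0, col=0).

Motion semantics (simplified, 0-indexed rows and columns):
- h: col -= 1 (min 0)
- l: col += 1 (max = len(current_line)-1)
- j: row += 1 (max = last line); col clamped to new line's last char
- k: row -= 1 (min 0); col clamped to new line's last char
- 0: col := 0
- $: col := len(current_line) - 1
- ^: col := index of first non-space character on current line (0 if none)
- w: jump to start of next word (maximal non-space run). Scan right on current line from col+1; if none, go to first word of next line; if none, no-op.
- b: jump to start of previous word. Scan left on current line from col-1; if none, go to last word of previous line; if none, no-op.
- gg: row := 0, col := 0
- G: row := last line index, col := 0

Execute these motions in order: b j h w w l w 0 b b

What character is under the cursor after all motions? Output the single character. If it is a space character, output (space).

After 1 (b): row=0 col=0 char='r'
After 2 (j): row=1 col=0 char='f'
After 3 (h): row=1 col=0 char='f'
After 4 (w): row=1 col=6 char='t'
After 5 (w): row=2 col=0 char='s'
After 6 (l): row=2 col=1 char='t'
After 7 (w): row=2 col=6 char='d'
After 8 (0): row=2 col=0 char='s'
After 9 (b): row=1 col=6 char='t'
After 10 (b): row=1 col=0 char='f'

Answer: f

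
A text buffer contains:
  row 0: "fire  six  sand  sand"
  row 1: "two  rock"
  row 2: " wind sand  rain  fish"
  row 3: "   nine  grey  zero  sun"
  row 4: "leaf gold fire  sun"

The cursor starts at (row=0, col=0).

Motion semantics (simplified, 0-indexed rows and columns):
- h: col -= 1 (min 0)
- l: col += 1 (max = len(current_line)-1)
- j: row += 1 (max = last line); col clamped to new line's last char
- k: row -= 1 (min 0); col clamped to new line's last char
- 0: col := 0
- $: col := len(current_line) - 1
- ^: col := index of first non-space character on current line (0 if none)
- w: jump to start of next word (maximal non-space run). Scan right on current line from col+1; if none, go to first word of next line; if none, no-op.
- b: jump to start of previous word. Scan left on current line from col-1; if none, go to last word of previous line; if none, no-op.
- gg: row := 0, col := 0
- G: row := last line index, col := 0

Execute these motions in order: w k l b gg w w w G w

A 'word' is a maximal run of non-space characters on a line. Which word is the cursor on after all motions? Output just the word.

Answer: gold

Derivation:
After 1 (w): row=0 col=6 char='s'
After 2 (k): row=0 col=6 char='s'
After 3 (l): row=0 col=7 char='i'
After 4 (b): row=0 col=6 char='s'
After 5 (gg): row=0 col=0 char='f'
After 6 (w): row=0 col=6 char='s'
After 7 (w): row=0 col=11 char='s'
After 8 (w): row=0 col=17 char='s'
After 9 (G): row=4 col=0 char='l'
After 10 (w): row=4 col=5 char='g'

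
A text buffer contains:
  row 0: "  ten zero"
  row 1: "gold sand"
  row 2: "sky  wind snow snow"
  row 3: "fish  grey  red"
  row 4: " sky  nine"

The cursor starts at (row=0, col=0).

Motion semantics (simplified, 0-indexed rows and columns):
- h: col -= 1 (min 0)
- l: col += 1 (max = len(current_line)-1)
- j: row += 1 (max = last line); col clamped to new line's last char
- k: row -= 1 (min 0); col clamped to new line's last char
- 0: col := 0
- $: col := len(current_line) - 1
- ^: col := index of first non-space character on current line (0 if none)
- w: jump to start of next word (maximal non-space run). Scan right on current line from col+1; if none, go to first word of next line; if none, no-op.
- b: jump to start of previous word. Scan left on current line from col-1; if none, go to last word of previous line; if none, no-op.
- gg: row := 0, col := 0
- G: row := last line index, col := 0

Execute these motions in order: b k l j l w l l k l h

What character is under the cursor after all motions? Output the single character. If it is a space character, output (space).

After 1 (b): row=0 col=0 char='_'
After 2 (k): row=0 col=0 char='_'
After 3 (l): row=0 col=1 char='_'
After 4 (j): row=1 col=1 char='o'
After 5 (l): row=1 col=2 char='l'
After 6 (w): row=1 col=5 char='s'
After 7 (l): row=1 col=6 char='a'
After 8 (l): row=1 col=7 char='n'
After 9 (k): row=0 col=7 char='e'
After 10 (l): row=0 col=8 char='r'
After 11 (h): row=0 col=7 char='e'

Answer: e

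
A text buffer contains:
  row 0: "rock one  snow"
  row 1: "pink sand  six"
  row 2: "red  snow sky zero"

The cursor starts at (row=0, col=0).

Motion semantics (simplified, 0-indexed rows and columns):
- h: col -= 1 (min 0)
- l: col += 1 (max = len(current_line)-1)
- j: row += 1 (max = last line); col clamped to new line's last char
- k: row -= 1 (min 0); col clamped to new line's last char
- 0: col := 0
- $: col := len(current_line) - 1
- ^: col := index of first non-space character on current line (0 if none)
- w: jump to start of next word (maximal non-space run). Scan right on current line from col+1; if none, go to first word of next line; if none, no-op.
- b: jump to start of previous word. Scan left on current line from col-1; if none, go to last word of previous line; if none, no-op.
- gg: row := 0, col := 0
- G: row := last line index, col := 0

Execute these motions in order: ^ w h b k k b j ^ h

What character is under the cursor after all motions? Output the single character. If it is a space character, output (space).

Answer: p

Derivation:
After 1 (^): row=0 col=0 char='r'
After 2 (w): row=0 col=5 char='o'
After 3 (h): row=0 col=4 char='_'
After 4 (b): row=0 col=0 char='r'
After 5 (k): row=0 col=0 char='r'
After 6 (k): row=0 col=0 char='r'
After 7 (b): row=0 col=0 char='r'
After 8 (j): row=1 col=0 char='p'
After 9 (^): row=1 col=0 char='p'
After 10 (h): row=1 col=0 char='p'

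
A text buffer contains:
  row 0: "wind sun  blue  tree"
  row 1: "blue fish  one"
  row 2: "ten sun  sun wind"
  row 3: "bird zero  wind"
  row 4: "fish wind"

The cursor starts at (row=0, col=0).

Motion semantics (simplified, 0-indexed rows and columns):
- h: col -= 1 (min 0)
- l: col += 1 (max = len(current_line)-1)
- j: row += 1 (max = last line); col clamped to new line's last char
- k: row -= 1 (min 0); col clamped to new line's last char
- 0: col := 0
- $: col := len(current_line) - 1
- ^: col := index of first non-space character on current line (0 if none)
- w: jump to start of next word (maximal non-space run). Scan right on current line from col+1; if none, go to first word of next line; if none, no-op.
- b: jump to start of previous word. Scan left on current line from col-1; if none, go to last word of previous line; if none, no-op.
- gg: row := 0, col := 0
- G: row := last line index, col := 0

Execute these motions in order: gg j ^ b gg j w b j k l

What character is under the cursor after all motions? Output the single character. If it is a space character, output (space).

Answer: l

Derivation:
After 1 (gg): row=0 col=0 char='w'
After 2 (j): row=1 col=0 char='b'
After 3 (^): row=1 col=0 char='b'
After 4 (b): row=0 col=16 char='t'
After 5 (gg): row=0 col=0 char='w'
After 6 (j): row=1 col=0 char='b'
After 7 (w): row=1 col=5 char='f'
After 8 (b): row=1 col=0 char='b'
After 9 (j): row=2 col=0 char='t'
After 10 (k): row=1 col=0 char='b'
After 11 (l): row=1 col=1 char='l'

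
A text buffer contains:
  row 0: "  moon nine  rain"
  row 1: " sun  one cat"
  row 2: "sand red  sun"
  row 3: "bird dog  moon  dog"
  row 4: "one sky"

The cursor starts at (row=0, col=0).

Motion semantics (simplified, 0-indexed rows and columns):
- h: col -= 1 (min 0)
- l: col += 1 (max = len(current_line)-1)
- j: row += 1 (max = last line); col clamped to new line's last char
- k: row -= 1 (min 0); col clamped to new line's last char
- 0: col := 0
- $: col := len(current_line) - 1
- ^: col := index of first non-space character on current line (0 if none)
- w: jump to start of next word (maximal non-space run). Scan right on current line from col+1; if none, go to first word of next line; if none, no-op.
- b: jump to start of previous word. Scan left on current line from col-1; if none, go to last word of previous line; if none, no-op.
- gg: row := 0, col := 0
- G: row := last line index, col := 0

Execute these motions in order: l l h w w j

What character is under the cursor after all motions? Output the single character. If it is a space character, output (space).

After 1 (l): row=0 col=1 char='_'
After 2 (l): row=0 col=2 char='m'
After 3 (h): row=0 col=1 char='_'
After 4 (w): row=0 col=2 char='m'
After 5 (w): row=0 col=7 char='n'
After 6 (j): row=1 col=7 char='n'

Answer: n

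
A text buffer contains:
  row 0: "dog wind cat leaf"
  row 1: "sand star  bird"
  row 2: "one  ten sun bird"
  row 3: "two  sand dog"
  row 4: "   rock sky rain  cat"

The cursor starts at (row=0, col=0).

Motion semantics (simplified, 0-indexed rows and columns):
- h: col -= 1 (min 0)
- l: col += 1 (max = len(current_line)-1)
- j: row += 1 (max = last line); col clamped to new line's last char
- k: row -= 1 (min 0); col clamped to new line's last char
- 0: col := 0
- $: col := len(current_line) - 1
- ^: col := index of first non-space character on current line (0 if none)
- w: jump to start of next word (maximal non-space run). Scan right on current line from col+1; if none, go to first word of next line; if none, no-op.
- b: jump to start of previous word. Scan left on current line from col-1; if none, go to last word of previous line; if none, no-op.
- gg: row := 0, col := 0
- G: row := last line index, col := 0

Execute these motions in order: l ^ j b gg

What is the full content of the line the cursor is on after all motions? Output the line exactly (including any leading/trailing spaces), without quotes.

After 1 (l): row=0 col=1 char='o'
After 2 (^): row=0 col=0 char='d'
After 3 (j): row=1 col=0 char='s'
After 4 (b): row=0 col=13 char='l'
After 5 (gg): row=0 col=0 char='d'

Answer: dog wind cat leaf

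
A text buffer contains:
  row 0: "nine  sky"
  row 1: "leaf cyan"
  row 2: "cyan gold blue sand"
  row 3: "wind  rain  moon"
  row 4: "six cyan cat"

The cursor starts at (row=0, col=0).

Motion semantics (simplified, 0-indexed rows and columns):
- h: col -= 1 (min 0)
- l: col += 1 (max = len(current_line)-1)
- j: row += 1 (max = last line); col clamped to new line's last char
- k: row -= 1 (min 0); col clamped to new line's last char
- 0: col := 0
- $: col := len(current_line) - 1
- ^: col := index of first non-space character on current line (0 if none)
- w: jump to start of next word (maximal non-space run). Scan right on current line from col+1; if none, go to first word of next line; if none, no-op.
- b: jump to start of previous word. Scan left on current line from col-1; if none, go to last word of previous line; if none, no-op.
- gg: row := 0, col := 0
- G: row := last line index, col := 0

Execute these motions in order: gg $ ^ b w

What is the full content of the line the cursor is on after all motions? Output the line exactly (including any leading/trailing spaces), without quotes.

Answer: nine  sky

Derivation:
After 1 (gg): row=0 col=0 char='n'
After 2 ($): row=0 col=8 char='y'
After 3 (^): row=0 col=0 char='n'
After 4 (b): row=0 col=0 char='n'
After 5 (w): row=0 col=6 char='s'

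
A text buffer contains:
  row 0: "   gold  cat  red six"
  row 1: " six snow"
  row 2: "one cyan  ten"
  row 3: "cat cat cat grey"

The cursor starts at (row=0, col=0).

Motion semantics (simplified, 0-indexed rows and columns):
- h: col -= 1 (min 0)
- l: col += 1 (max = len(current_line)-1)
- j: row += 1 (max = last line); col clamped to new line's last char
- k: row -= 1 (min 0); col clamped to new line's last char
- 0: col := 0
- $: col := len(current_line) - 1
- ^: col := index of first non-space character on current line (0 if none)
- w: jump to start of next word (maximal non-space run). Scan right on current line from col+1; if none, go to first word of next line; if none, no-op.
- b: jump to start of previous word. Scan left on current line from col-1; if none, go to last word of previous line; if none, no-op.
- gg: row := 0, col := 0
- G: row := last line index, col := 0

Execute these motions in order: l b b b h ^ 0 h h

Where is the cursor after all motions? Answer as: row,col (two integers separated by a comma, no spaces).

After 1 (l): row=0 col=1 char='_'
After 2 (b): row=0 col=1 char='_'
After 3 (b): row=0 col=1 char='_'
After 4 (b): row=0 col=1 char='_'
After 5 (h): row=0 col=0 char='_'
After 6 (^): row=0 col=3 char='g'
After 7 (0): row=0 col=0 char='_'
After 8 (h): row=0 col=0 char='_'
After 9 (h): row=0 col=0 char='_'

Answer: 0,0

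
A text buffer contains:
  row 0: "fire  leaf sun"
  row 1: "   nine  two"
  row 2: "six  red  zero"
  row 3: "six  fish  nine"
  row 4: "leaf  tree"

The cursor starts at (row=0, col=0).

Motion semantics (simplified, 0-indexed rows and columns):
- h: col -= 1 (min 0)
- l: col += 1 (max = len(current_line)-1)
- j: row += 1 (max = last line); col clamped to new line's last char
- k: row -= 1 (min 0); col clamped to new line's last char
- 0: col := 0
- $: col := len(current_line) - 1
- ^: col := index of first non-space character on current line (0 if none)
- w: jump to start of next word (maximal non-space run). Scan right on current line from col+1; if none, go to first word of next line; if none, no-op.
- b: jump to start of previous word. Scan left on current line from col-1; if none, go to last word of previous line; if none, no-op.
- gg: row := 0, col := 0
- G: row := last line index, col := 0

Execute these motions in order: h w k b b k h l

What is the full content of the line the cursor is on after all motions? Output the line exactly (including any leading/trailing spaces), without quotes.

After 1 (h): row=0 col=0 char='f'
After 2 (w): row=0 col=6 char='l'
After 3 (k): row=0 col=6 char='l'
After 4 (b): row=0 col=0 char='f'
After 5 (b): row=0 col=0 char='f'
After 6 (k): row=0 col=0 char='f'
After 7 (h): row=0 col=0 char='f'
After 8 (l): row=0 col=1 char='i'

Answer: fire  leaf sun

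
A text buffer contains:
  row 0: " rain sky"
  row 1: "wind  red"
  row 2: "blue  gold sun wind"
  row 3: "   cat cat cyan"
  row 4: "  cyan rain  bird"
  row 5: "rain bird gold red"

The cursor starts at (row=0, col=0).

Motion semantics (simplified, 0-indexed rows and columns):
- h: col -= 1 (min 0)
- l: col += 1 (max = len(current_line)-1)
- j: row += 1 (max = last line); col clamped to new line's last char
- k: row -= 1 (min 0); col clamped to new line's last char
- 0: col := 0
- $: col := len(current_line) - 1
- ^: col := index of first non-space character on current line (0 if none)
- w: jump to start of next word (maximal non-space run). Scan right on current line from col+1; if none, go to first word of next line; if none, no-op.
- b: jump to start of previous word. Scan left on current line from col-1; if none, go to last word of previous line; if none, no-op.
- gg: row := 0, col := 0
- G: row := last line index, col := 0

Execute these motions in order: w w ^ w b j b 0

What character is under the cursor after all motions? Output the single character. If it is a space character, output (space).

After 1 (w): row=0 col=1 char='r'
After 2 (w): row=0 col=6 char='s'
After 3 (^): row=0 col=1 char='r'
After 4 (w): row=0 col=6 char='s'
After 5 (b): row=0 col=1 char='r'
After 6 (j): row=1 col=1 char='i'
After 7 (b): row=1 col=0 char='w'
After 8 (0): row=1 col=0 char='w'

Answer: w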